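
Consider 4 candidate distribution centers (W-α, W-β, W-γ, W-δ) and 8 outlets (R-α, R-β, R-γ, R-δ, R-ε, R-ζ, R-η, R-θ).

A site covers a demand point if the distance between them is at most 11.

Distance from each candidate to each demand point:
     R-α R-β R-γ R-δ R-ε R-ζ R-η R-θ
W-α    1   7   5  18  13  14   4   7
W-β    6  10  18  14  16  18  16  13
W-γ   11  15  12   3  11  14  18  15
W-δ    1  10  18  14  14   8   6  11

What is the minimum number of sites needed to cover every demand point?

3

Coverage sets (demand points within 11 of each site):
  W-α: {R-α, R-β, R-γ, R-η, R-θ}
  W-β: {R-α, R-β}
  W-γ: {R-α, R-δ, R-ε}
  W-δ: {R-α, R-β, R-ζ, R-η, R-θ}
No 2 sites suffice: every size-2 union leaves at least one demand point uncovered.
But {W-α, W-γ, W-δ} covers everything, so the minimum is 3.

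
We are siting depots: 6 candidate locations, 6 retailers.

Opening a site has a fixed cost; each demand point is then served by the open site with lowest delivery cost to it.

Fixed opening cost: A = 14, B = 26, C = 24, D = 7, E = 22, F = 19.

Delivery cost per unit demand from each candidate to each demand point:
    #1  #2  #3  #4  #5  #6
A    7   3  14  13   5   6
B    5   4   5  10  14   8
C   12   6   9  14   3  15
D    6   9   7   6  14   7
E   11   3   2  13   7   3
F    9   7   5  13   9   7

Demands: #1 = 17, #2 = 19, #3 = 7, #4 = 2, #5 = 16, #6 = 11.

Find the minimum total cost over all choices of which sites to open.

Open {C, D, E}: assign each demand point to its cheapest open site.
  #1→D 17×6=102, #2→E 19×3=57, #3→E 7×2=14, #4→D 2×6=12, #5→C 16×3=48, #6→E 11×3=33
  delivery cost 266, fixed 53 → total 319.
Compare {B, C, D, E}: delivery cost 249 + fixed 79 = 328.
Compare {B, C, E}: delivery cost 257 + fixed 72 = 329.
Compare {A, C, D, E}: delivery cost 266 + fixed 67 = 333.
All other subsets cost ≥ 328. Minimum total cost: 319.

319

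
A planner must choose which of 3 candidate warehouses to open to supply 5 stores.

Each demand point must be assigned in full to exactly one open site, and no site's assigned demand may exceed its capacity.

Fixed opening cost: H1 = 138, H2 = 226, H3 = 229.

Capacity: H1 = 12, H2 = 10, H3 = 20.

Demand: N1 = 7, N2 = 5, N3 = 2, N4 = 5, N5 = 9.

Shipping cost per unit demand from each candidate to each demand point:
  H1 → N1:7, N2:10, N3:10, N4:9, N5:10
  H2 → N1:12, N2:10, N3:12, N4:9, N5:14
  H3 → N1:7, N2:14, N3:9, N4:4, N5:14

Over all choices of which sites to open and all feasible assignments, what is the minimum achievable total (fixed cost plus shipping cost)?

Open {H1, H3}; cheapest assignment that respects the capacities:
  H1 (cap 12, load 9): N5 — cost 9×10 = 90
  H3 (cap 20, load 19): N1, N2, N3, N4 — cost 7×7 + 5×14 + 2×9 + 5×4 = 157
  Shipping 247, fixed 367 → total 614.
  Any other capacity-feasible assignment to {H1, H3} ships for at least 247.
Compare {H2, H3}: its best feasible assignment gives total 738.
Compare {H1, H2, H3}: its best feasible assignment gives total 820.
Every other set of open sites that can feasibly serve all demand totals ≥ 738 even under its best assignment. Minimum: 614.

614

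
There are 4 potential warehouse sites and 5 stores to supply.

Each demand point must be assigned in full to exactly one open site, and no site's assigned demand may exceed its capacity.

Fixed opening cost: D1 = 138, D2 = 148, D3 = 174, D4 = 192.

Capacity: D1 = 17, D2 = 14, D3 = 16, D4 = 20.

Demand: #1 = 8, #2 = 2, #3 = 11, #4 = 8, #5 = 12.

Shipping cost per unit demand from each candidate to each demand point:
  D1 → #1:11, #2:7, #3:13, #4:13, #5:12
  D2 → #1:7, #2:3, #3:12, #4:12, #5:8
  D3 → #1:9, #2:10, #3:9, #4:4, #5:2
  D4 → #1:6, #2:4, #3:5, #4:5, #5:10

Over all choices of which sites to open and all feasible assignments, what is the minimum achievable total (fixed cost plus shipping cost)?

Open {D2, D3, D4}; cheapest assignment that respects the capacities:
  D2 (cap 14, load 10): #1, #2 — cost 8×7 + 2×3 = 62
  D3 (cap 16, load 12): #5 — cost 12×2 = 24
  D4 (cap 20, load 19): #3, #4 — cost 11×5 + 8×5 = 95
  Shipping 181, fixed 514 → total 695.
  Any other capacity-feasible assignment to {D2, D3, D4} ships for at least 181.
Compare {D1, D3, D4}: its best feasible assignment gives total 725.
Compare {D1, D2, D4}: its best feasible assignment gives total 763.
Every other set of open sites that can feasibly serve all demand totals ≥ 725 even under its best assignment. Minimum: 695.

695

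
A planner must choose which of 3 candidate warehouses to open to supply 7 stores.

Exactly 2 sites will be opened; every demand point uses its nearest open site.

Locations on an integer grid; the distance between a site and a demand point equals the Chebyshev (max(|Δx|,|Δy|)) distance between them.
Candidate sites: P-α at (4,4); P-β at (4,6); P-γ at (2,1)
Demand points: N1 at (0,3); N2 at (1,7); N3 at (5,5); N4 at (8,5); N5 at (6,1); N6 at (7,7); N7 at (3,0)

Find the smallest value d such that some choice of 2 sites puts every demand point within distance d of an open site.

4

Open {P-α, P-β}.
  Farthest demand point is N1 at distance 4 (to P-α); all others are ≤ 4.
With {P-α, P-γ} the worst case is 4.
With {P-β, P-γ} the worst case is 4.
No size-2 selection achieves below 4.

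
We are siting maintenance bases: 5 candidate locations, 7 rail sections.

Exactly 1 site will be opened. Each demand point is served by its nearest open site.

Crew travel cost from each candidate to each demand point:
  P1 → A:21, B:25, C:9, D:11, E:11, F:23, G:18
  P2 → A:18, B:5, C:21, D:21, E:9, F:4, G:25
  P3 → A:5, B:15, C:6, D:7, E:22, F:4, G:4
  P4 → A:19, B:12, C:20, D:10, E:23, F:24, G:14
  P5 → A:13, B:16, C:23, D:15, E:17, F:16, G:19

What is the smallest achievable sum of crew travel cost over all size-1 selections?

Open {P3}.
  A→P3 5, B→P3 15, C→P3 6, D→P3 7, E→P3 22, F→P3 4, G→P3 4  ⇒ total 63.
Compare {P2}: total 103.
Compare {P1}: total 118.
No size-1 selection does better; minimum is 63.

63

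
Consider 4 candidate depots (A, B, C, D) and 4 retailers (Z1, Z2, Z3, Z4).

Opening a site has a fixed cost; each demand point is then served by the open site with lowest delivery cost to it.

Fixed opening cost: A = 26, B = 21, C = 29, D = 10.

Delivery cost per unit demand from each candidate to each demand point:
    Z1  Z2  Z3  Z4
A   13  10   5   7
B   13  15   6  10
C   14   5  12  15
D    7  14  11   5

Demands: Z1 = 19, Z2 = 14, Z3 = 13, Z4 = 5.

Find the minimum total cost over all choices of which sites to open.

Open {A, C, D}: assign each demand point to its cheapest open site.
  Z1→D 19×7=133, Z2→C 14×5=70, Z3→A 13×5=65, Z4→D 5×5=25
  delivery cost 293, fixed 65 → total 358.
Compare {B, C, D}: delivery cost 306 + fixed 60 = 366.
Compare {A, B, C, D}: delivery cost 293 + fixed 86 = 379.
Compare {A, D}: delivery cost 363 + fixed 36 = 399.
All other subsets cost ≥ 366. Minimum total cost: 358.

358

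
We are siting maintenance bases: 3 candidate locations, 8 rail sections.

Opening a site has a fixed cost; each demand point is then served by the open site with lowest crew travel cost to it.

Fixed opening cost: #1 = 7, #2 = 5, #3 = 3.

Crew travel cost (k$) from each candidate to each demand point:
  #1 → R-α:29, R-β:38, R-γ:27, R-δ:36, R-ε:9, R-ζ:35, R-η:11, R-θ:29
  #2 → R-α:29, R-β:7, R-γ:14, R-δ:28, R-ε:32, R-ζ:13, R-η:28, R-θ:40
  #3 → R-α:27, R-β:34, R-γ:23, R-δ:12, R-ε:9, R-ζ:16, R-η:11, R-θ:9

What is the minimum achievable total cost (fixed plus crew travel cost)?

110

Open {#2, #3}: assign each demand point to its cheapest open site.
  R-α→#3 27, R-β→#2 7, R-γ→#2 14, R-δ→#3 12, R-ε→#3 9, R-ζ→#2 13, R-η→#3 11, R-θ→#3 9
  crew travel cost 102, fixed 8 → total 110.
Compare {#1, #2, #3}: crew travel cost 102 + fixed 15 = 117.
Compare {#3}: crew travel cost 141 + fixed 3 = 144.
Compare {#1, #3}: crew travel cost 141 + fixed 10 = 151.
All other subsets cost ≥ 117. Minimum total cost: 110.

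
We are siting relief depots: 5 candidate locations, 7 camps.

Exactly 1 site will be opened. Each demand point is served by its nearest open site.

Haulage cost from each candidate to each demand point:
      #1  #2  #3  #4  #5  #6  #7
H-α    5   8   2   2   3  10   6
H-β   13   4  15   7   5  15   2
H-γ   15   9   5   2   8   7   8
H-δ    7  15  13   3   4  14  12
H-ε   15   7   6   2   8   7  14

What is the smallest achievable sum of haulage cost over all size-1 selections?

36

Open {H-α}.
  #1→H-α 5, #2→H-α 8, #3→H-α 2, #4→H-α 2, #5→H-α 3, #6→H-α 10, #7→H-α 6  ⇒ total 36.
Compare {H-γ}: total 54.
Compare {H-ε}: total 59.
No size-1 selection does better; minimum is 36.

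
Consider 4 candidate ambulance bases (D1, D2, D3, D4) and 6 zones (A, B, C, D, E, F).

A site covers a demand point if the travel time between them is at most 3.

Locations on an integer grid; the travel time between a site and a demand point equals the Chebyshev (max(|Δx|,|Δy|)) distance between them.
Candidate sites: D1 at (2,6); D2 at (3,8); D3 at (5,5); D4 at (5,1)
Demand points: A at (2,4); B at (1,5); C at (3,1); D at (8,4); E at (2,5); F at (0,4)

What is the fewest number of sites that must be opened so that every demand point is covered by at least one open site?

2

Coverage sets (demand points within 3 of each site):
  D1: {A, B, E, F}
  D2: {B, E}
  D3: {A, D, E}
  D4: {A, C, D}
No single site covers all 6 demand points.
But {D1, D4} covers everything, so the minimum is 2.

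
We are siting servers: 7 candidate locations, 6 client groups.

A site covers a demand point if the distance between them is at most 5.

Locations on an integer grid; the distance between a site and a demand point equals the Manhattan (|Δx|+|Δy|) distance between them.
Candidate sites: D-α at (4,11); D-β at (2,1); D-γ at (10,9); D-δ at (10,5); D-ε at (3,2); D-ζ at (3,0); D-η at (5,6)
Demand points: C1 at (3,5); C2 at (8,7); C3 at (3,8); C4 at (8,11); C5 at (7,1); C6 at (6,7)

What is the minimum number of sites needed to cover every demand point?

3

Coverage sets (demand points within 5 of each site):
  D-α: {C3, C4}
  D-β: {C1, C5}
  D-γ: {C2, C4}
  D-δ: {C2}
  D-ε: {C1, C5}
  D-ζ: {C1, C5}
  D-η: {C1, C2, C3, C6}
No 2 sites suffice: every size-2 union leaves at least one demand point uncovered.
But {D-α, D-β, D-η} covers everything, so the minimum is 3.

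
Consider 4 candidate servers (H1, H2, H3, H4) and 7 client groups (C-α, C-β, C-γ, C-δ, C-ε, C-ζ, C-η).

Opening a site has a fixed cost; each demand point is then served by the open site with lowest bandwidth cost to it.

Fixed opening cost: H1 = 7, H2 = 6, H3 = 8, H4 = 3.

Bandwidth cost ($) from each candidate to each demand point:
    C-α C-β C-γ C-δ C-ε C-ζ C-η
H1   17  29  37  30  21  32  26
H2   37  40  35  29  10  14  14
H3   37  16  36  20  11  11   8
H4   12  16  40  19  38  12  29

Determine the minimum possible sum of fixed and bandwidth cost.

Open {H3, H4}: assign each demand point to its cheapest open site.
  C-α→H4 12, C-β→H3 16, C-γ→H3 36, C-δ→H4 19, C-ε→H3 11, C-ζ→H3 11, C-η→H3 8
  bandwidth cost 113, fixed 11 → total 124.
Compare {H2, H4}: bandwidth cost 118 + fixed 9 = 127.
Compare {H2, H3, H4}: bandwidth cost 111 + fixed 17 = 128.
Compare {H1, H3, H4}: bandwidth cost 113 + fixed 18 = 131.
All other subsets cost ≥ 127. Minimum total cost: 124.

124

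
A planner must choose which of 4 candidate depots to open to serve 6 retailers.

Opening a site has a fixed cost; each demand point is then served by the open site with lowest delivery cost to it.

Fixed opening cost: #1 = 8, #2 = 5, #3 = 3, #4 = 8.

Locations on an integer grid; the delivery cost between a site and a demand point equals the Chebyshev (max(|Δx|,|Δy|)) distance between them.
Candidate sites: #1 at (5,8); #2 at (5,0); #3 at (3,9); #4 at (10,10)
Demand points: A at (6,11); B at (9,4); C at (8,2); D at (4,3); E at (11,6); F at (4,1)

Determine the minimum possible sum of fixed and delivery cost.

28

Open {#2, #3}: assign each demand point to its cheapest open site.
  A→#3 3, B→#2 4, C→#2 3, D→#2 3, E→#2 6, F→#2 1
  delivery cost 20, fixed 8 → total 28.
Compare {#2, #4}: delivery cost 19 + fixed 13 = 32.
Compare {#2}: delivery cost 28 + fixed 5 = 33.
Compare {#1, #2}: delivery cost 20 + fixed 13 = 33.
All other subsets cost ≥ 32. Minimum total cost: 28.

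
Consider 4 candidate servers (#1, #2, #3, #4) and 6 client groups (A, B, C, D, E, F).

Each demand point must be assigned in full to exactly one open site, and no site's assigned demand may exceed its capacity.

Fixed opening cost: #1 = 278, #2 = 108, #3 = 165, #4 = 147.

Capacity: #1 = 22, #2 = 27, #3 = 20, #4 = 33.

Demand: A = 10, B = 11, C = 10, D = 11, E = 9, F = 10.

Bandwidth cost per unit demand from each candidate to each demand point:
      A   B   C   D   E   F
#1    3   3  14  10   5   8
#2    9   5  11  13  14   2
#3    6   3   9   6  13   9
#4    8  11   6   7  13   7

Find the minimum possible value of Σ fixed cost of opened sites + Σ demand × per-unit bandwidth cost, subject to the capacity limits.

807

Open {#2, #3, #4}; cheapest assignment that respects the capacities:
  #2 (cap 27, load 10): F — cost 10×2 = 20
  #3 (cap 20, load 20): B, E — cost 11×3 + 9×13 = 150
  #4 (cap 33, load 31): A, C, D — cost 10×8 + 10×6 + 11×7 = 217
  Shipping 387, fixed 420 → total 807.
  Any other capacity-feasible assignment to {#2, #3, #4} ships for at least 387.
Compare {#1, #2, #4}: its best feasible assignment gives total 820.
Compare {#1, #3, #4}: its best feasible assignment gives total 905.
Every other set of open sites that can feasibly serve all demand totals ≥ 820 even under its best assignment. Minimum: 807.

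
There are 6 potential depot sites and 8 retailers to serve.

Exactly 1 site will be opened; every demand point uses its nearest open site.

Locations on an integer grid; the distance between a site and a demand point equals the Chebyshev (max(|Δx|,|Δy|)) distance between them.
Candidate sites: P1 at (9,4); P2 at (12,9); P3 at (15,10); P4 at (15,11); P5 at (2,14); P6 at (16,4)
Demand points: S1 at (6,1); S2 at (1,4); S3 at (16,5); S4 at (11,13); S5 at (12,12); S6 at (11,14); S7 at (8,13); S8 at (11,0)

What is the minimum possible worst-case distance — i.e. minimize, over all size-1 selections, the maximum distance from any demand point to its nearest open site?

Open {P1}.
  Farthest demand point is S6 at distance 10 (to P1); all others are ≤ 10.
With {P2} the worst case is 11.
With {P3} the worst case is 14.
No size-1 selection achieves below 10.

10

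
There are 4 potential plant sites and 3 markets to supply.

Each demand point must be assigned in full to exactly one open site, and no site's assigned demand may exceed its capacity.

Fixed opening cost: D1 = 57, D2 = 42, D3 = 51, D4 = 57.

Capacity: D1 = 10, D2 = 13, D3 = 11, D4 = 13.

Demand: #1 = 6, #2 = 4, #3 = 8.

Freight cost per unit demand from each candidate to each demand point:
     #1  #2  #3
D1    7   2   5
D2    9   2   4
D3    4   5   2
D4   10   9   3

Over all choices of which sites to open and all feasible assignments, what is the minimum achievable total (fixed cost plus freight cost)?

157

Open {D2, D3}; cheapest assignment that respects the capacities:
  D2 (cap 13, load 12): #2, #3 — cost 4×2 + 8×4 = 40
  D3 (cap 11, load 6): #1 — cost 6×4 = 24
  Shipping 64, fixed 93 → total 157.
  Any other capacity-feasible assignment to {D2, D3} ships for at least 64.
Compare {D1, D3}: its best feasible assignment gives total 174.
Compare {D3, D4}: its best feasible assignment gives total 176.
Every other set of open sites that can feasibly serve all demand totals ≥ 174 even under its best assignment. Minimum: 157.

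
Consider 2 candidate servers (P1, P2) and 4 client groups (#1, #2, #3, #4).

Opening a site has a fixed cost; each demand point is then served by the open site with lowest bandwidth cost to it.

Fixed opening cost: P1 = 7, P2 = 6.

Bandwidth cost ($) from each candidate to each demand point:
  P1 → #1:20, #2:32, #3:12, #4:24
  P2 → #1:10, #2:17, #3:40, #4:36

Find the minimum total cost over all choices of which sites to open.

76

Open {P1, P2}: assign each demand point to its cheapest open site.
  #1→P2 10, #2→P2 17, #3→P1 12, #4→P1 24
  bandwidth cost 63, fixed 13 → total 76.
Compare {P1}: bandwidth cost 88 + fixed 7 = 95.
Compare {P2}: bandwidth cost 103 + fixed 6 = 109.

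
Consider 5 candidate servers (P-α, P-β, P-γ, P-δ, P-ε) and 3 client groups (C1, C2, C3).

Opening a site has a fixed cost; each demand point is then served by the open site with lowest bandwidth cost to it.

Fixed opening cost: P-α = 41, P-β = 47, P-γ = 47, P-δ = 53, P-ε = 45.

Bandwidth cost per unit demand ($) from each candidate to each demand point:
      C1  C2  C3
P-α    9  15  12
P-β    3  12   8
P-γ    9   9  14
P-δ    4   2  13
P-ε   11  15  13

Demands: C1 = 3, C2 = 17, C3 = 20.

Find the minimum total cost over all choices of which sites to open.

303

Open {P-β, P-δ}: assign each demand point to its cheapest open site.
  C1→P-β 3×3=9, C2→P-δ 17×2=34, C3→P-β 20×8=160
  bandwidth cost 203, fixed 100 → total 303.
Compare {P-α, P-β, P-δ}: bandwidth cost 203 + fixed 141 = 344.
Compare {P-β, P-δ, P-ε}: bandwidth cost 203 + fixed 145 = 348.
Compare {P-β, P-γ, P-δ}: bandwidth cost 203 + fixed 147 = 350.
All other subsets cost ≥ 344. Minimum total cost: 303.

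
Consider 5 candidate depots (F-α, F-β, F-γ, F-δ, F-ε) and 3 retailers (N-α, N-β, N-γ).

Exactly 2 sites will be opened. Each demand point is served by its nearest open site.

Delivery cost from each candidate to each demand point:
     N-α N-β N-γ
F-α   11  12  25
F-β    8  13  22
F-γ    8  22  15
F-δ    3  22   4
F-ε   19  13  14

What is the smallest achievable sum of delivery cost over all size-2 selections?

19

Open {F-α, F-δ}.
  N-α→F-δ 3, N-β→F-α 12, N-γ→F-δ 4  ⇒ total 19.
Compare {F-β, F-δ}: total 20.
Compare {F-δ, F-ε}: total 20.
No size-2 selection does better; minimum is 19.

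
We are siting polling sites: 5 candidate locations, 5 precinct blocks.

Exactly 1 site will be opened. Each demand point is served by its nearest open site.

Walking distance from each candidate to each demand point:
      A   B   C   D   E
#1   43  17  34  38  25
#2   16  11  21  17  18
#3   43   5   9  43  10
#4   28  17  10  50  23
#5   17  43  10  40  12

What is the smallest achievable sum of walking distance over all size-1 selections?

83

Open {#2}.
  A→#2 16, B→#2 11, C→#2 21, D→#2 17, E→#2 18  ⇒ total 83.
Compare {#3}: total 110.
Compare {#5}: total 122.
No size-1 selection does better; minimum is 83.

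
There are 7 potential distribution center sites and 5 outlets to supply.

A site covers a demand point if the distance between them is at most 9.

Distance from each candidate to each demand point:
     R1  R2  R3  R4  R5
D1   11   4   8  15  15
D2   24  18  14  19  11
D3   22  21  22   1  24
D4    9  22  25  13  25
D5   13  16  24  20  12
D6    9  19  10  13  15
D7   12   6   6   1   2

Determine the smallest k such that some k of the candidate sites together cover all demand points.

2

Coverage sets (demand points within 9 of each site):
  D1: {R2, R3}
  D2: {}
  D3: {R4}
  D4: {R1}
  D5: {}
  D6: {R1}
  D7: {R2, R3, R4, R5}
No single site covers all 5 demand points.
But {D4, D7} covers everything, so the minimum is 2.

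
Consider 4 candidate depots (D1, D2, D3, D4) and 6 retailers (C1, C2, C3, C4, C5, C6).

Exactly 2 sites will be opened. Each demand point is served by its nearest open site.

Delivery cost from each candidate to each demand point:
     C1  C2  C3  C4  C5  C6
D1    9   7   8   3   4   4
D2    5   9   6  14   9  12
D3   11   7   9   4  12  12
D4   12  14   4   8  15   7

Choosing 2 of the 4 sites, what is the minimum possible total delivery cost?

Open {D1, D2}.
  C1→D2 5, C2→D1 7, C3→D2 6, C4→D1 3, C5→D1 4, C6→D1 4  ⇒ total 29.
Compare {D1, D4}: total 31.
Compare {D1, D3}: total 35.
No size-2 selection does better; minimum is 29.

29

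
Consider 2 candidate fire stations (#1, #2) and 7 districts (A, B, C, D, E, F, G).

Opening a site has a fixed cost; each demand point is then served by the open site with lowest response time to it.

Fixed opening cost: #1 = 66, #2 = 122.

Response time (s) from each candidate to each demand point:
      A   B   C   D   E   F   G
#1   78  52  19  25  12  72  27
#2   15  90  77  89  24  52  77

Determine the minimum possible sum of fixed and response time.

Open {#1}: assign each demand point to its cheapest open site.
  A→#1 78, B→#1 52, C→#1 19, D→#1 25, E→#1 12, F→#1 72, G→#1 27
  response time 285, fixed 66 → total 351.
Compare {#1, #2}: response time 202 + fixed 188 = 390.
Compare {#2}: response time 424 + fixed 122 = 546.

351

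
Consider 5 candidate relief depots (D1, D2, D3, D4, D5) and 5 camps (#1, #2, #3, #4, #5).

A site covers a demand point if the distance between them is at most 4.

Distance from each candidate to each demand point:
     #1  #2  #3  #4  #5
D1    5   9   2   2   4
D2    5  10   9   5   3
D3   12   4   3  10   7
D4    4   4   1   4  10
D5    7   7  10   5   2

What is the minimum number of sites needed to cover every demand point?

2

Coverage sets (demand points within 4 of each site):
  D1: {#3, #4, #5}
  D2: {#5}
  D3: {#2, #3}
  D4: {#1, #2, #3, #4}
  D5: {#5}
No single site covers all 5 demand points.
But {D1, D4} covers everything, so the minimum is 2.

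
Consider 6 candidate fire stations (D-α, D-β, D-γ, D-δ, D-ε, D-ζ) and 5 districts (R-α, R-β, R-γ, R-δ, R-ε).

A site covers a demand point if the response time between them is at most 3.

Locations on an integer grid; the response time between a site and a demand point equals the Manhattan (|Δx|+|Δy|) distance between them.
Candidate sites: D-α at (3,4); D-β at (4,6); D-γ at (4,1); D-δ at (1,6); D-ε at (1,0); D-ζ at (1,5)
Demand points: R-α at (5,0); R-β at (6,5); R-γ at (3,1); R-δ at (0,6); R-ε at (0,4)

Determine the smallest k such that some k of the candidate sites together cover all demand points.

3

Coverage sets (demand points within 3 of each site):
  D-α: {R-γ, R-ε}
  D-β: {R-β}
  D-γ: {R-α, R-γ}
  D-δ: {R-δ, R-ε}
  D-ε: {R-γ}
  D-ζ: {R-δ, R-ε}
No 2 sites suffice: every size-2 union leaves at least one demand point uncovered.
But {D-β, D-γ, D-δ} covers everything, so the minimum is 3.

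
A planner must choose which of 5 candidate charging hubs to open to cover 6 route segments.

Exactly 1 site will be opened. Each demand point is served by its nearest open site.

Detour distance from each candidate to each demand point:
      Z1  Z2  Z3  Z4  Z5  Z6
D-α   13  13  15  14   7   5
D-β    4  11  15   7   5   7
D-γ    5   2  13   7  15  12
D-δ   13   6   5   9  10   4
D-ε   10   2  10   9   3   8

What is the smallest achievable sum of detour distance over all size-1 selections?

Open {D-ε}.
  Z1→D-ε 10, Z2→D-ε 2, Z3→D-ε 10, Z4→D-ε 9, Z5→D-ε 3, Z6→D-ε 8  ⇒ total 42.
Compare {D-δ}: total 47.
Compare {D-β}: total 49.
No size-1 selection does better; minimum is 42.

42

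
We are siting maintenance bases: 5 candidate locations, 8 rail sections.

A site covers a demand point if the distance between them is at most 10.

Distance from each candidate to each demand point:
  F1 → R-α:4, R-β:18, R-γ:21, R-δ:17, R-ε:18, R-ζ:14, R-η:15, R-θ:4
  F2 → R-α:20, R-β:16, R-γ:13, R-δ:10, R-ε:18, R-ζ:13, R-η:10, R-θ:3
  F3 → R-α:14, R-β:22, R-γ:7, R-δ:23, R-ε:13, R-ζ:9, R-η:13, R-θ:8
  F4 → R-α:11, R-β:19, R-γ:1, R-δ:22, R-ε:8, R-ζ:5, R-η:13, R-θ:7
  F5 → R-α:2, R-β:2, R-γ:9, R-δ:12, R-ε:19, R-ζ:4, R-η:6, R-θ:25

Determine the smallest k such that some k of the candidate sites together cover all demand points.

Coverage sets (demand points within 10 of each site):
  F1: {R-α, R-θ}
  F2: {R-δ, R-η, R-θ}
  F3: {R-γ, R-ζ, R-θ}
  F4: {R-γ, R-ε, R-ζ, R-θ}
  F5: {R-α, R-β, R-γ, R-ζ, R-η}
No 2 sites suffice: every size-2 union leaves at least one demand point uncovered.
But {F2, F4, F5} covers everything, so the minimum is 3.

3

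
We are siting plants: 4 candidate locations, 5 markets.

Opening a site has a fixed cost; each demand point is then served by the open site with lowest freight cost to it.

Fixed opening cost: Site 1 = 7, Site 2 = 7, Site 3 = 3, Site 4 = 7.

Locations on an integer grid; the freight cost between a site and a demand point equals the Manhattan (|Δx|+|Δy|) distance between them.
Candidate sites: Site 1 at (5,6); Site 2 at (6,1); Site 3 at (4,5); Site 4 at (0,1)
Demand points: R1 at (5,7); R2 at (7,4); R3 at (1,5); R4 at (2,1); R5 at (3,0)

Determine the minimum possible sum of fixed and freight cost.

25

Open {Site 3}: assign each demand point to its cheapest open site.
  R1→Site 3 3, R2→Site 3 4, R3→Site 3 3, R4→Site 3 6, R5→Site 3 6
  freight cost 22, fixed 3 → total 25.
Compare {Site 3, Site 4}: freight cost 16 + fixed 10 = 26.
Compare {Site 2, Site 3}: freight cost 18 + fixed 10 = 28.
Compare {Site 1, Site 3}: freight cost 20 + fixed 10 = 30.
All other subsets cost ≥ 26. Minimum total cost: 25.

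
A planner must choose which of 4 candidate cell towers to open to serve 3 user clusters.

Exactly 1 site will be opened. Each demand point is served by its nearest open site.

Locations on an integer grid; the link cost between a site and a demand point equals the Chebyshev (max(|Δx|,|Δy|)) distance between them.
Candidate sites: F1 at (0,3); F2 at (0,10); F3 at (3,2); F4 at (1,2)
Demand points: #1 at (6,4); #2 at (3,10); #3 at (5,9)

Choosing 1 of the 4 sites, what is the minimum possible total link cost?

14

Open {F2}.
  #1→F2 6, #2→F2 3, #3→F2 5  ⇒ total 14.
Compare {F3}: total 18.
Compare {F1}: total 19.
No size-1 selection does better; minimum is 14.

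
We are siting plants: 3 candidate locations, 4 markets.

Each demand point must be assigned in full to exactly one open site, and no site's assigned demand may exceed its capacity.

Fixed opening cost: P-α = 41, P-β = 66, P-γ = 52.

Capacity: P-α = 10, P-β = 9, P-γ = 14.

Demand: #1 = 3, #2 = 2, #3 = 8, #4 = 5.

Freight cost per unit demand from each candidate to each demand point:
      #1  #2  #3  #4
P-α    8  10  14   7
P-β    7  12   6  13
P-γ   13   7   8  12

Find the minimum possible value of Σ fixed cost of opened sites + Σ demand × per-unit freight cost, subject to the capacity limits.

Open {P-α, P-γ}; cheapest assignment that respects the capacities:
  P-α (cap 10, load 8): #1, #4 — cost 3×8 + 5×7 = 59
  P-γ (cap 14, load 10): #2, #3 — cost 2×7 + 8×8 = 78
  Shipping 137, fixed 93 → total 230.
  Any other capacity-feasible assignment to {P-α, P-γ} ships for at least 137.
Compare {P-α, P-β}: its best feasible assignment gives total 234.
Compare {P-β, P-γ}: its best feasible assignment gives total 279.
Every other set of open sites that can feasibly serve all demand totals ≥ 234 even under its best assignment. Minimum: 230.

230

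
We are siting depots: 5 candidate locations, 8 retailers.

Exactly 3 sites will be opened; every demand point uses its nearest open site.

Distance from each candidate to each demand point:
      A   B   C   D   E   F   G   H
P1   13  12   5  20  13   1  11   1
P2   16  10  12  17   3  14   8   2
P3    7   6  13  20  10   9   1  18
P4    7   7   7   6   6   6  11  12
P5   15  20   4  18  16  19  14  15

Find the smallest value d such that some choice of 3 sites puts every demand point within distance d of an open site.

Open {P1, P3, P4}.
  Farthest demand point is A at distance 7 (to P3); all others are ≤ 7.
With {P2, P3, P4} the worst case is 7.
With {P1, P2, P4} the worst case is 8.
No size-3 selection achieves below 7.

7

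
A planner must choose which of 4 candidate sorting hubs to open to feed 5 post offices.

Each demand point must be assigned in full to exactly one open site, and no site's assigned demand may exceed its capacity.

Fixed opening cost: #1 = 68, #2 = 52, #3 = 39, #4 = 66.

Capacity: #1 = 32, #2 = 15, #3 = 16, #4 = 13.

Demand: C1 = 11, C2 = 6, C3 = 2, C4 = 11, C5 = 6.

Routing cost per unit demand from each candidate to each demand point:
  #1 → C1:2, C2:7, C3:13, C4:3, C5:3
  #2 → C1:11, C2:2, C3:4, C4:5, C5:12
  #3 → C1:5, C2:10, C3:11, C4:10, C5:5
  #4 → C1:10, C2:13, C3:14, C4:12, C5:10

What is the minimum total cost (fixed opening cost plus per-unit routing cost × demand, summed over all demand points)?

Open {#1, #2}; cheapest assignment that respects the capacities:
  #1 (cap 32, load 28): C1, C4, C5 — cost 11×2 + 11×3 + 6×3 = 73
  #2 (cap 15, load 8): C2, C3 — cost 6×2 + 2×4 = 20
  Shipping 93, fixed 120 → total 213.
  Any other capacity-feasible assignment to {#1, #2} ships for at least 93.
Compare {#1, #2, #3}: its best feasible assignment gives total 252.
Compare {#1, #3}: its best feasible assignment gives total 256.
Every other set of open sites that can feasibly serve all demand totals ≥ 252 even under its best assignment. Minimum: 213.

213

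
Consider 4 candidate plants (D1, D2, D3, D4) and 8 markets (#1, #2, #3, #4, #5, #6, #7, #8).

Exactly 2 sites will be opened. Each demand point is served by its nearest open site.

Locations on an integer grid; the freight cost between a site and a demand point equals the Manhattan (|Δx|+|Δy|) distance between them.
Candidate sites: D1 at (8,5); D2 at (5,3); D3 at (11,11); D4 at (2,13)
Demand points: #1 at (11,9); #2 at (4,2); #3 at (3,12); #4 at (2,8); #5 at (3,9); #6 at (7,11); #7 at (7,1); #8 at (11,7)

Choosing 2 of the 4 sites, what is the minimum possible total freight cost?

Open {D2, D3}.
  #1→D3 2, #2→D2 2, #3→D3 9, #4→D2 8, #5→D2 8, #6→D3 4, #7→D2 4, #8→D3 4  ⇒ total 41.
Compare {D1, D4}: total 43.
Compare {D2, D4}: total 47.
No size-2 selection does better; minimum is 41.

41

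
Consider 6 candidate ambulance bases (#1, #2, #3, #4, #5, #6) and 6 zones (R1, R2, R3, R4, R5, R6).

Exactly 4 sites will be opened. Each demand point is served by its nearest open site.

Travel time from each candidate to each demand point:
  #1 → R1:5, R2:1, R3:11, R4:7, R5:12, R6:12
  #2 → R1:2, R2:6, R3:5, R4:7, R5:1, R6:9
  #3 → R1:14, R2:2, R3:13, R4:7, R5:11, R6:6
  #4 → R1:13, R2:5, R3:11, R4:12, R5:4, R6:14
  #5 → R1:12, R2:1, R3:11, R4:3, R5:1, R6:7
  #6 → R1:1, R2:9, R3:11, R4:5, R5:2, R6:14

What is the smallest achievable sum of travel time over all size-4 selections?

17

Open {#2, #3, #5, #6}.
  R1→#6 1, R2→#5 1, R3→#2 5, R4→#5 3, R5→#2 1, R6→#3 6  ⇒ total 17.
Compare {#1, #2, #3, #5}: total 18.
Compare {#1, #2, #5, #6}: total 18.
No size-4 selection does better; minimum is 17.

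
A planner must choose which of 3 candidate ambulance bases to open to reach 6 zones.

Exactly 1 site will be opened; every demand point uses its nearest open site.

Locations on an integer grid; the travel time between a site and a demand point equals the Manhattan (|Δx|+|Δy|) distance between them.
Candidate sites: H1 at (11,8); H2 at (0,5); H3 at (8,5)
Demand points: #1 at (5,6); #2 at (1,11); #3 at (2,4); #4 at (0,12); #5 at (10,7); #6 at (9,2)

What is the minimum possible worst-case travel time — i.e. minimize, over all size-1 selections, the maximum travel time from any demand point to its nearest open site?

12

Open {H2}.
  Farthest demand point is #5 at travel time 12 (to H2); all others are ≤ 12.
With {H1} the worst case is 15.
With {H3} the worst case is 15.
No size-1 selection achieves below 12.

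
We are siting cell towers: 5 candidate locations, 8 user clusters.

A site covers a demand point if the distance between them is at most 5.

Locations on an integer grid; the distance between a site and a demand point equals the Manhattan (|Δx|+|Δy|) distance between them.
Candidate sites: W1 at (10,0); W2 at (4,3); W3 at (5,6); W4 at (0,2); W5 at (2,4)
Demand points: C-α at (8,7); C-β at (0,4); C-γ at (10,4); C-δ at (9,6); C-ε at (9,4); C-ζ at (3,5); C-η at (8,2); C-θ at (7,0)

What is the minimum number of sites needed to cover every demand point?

Coverage sets (demand points within 5 of each site):
  W1: {C-γ, C-ε, C-η, C-θ}
  W2: {C-β, C-ζ, C-η}
  W3: {C-α, C-δ, C-ζ}
  W4: {C-β}
  W5: {C-β, C-ζ}
No 2 sites suffice: every size-2 union leaves at least one demand point uncovered.
But {W1, W2, W3} covers everything, so the minimum is 3.

3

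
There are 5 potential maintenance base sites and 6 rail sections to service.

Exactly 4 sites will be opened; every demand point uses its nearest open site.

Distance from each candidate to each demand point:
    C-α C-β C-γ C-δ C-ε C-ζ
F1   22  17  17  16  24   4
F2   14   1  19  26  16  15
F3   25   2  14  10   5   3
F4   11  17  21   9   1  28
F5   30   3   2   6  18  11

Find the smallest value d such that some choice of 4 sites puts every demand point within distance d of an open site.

Open {F1, F2, F4, F5}.
  Farthest demand point is C-α at distance 11 (to F4); all others are ≤ 11.
With {F1, F3, F4, F5} the worst case is 11.
With {F2, F3, F4, F5} the worst case is 11.
No size-4 selection achieves below 11.

11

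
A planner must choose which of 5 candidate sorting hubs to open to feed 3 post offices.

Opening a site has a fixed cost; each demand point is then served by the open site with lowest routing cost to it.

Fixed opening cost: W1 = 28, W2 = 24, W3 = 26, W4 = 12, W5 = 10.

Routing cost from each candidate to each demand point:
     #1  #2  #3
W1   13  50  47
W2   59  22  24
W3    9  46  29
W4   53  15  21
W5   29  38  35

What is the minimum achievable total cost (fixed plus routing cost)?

83

Open {W3, W4}: assign each demand point to its cheapest open site.
  #1→W3 9, #2→W4 15, #3→W4 21
  routing cost 45, fixed 38 → total 83.
Compare {W4, W5}: routing cost 65 + fixed 22 = 87.
Compare {W1, W4}: routing cost 49 + fixed 40 = 89.
Compare {W3, W4, W5}: routing cost 45 + fixed 48 = 93.
All other subsets cost ≥ 87. Minimum total cost: 83.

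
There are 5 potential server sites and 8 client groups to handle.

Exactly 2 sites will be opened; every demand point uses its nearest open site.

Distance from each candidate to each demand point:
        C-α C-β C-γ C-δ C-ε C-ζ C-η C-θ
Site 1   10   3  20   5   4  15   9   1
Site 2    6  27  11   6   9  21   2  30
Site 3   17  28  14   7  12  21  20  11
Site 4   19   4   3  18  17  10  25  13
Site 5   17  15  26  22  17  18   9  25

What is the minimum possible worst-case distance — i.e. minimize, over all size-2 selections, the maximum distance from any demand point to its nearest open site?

Open {Site 1, Site 4}.
  Farthest demand point is C-α at distance 10 (to Site 1); all others are ≤ 10.
With {Site 2, Site 4} the worst case is 13.
With {Site 1, Site 2} the worst case is 15.
No size-2 selection achieves below 10.

10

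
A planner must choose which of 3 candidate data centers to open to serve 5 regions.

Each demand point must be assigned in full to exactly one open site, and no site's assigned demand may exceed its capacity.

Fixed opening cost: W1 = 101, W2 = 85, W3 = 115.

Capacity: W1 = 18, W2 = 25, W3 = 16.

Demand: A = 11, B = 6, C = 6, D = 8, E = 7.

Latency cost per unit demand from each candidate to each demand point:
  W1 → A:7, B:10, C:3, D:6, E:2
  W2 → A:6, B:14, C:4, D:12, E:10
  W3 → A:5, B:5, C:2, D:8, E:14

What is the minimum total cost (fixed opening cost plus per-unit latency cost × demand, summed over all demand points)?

422

Open {W1, W2}; cheapest assignment that respects the capacities:
  W1 (cap 18, load 15): D, E — cost 8×6 + 7×2 = 62
  W2 (cap 25, load 23): A, B, C — cost 11×6 + 6×14 + 6×4 = 174
  Shipping 236, fixed 186 → total 422.
  Any other capacity-feasible assignment to {W1, W2} ships for at least 236.
Compare {W2, W3}: its best feasible assignment gives total 454.
Compare {W1, W2, W3}: its best feasible assignment gives total 471.
Every other set of open sites that can feasibly serve all demand totals ≥ 454 even under its best assignment. Minimum: 422.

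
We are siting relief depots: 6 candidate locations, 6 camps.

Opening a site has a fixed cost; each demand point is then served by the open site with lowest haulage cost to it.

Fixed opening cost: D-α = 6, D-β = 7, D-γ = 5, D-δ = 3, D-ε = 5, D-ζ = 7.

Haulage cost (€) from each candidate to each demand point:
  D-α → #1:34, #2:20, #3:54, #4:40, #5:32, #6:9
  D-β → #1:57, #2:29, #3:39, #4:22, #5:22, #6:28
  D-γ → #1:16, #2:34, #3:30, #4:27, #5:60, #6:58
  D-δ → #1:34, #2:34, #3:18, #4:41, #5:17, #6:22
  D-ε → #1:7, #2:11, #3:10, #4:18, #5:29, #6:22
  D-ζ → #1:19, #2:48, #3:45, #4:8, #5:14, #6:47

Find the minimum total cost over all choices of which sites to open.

77

Open {D-α, D-ε, D-ζ}: assign each demand point to its cheapest open site.
  #1→D-ε 7, #2→D-ε 11, #3→D-ε 10, #4→D-ζ 8, #5→D-ζ 14, #6→D-α 9
  haulage cost 59, fixed 18 → total 77.
Compare {D-α, D-δ, D-ε, D-ζ}: haulage cost 59 + fixed 21 = 80.
Compare {D-α, D-γ, D-ε, D-ζ}: haulage cost 59 + fixed 23 = 82.
Compare {D-ε, D-ζ}: haulage cost 72 + fixed 12 = 84.
All other subsets cost ≥ 80. Minimum total cost: 77.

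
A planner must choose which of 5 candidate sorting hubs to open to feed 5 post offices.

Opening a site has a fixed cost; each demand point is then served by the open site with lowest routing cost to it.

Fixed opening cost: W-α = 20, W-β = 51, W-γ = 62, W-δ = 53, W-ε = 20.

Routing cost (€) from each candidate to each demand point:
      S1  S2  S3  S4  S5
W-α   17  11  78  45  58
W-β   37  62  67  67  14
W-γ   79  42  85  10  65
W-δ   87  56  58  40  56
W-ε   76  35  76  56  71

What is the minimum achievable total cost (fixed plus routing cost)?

Open {W-α, W-β}: assign each demand point to its cheapest open site.
  S1→W-α 17, S2→W-α 11, S3→W-β 67, S4→W-α 45, S5→W-β 14
  routing cost 154, fixed 71 → total 225.
Compare {W-α}: routing cost 209 + fixed 20 = 229.
Compare {W-α, W-β, W-ε}: routing cost 154 + fixed 91 = 245.
Compare {W-α, W-ε}: routing cost 207 + fixed 40 = 247.
All other subsets cost ≥ 229. Minimum total cost: 225.

225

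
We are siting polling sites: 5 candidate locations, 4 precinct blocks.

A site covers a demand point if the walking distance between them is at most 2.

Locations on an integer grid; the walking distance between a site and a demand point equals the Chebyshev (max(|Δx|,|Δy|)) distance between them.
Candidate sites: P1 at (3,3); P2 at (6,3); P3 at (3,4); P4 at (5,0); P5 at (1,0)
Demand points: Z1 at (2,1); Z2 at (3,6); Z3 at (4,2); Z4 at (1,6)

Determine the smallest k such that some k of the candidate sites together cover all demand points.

2

Coverage sets (demand points within 2 of each site):
  P1: {Z1, Z3}
  P2: {Z3}
  P3: {Z2, Z3, Z4}
  P4: {Z3}
  P5: {Z1}
No single site covers all 4 demand points.
But {P1, P3} covers everything, so the minimum is 2.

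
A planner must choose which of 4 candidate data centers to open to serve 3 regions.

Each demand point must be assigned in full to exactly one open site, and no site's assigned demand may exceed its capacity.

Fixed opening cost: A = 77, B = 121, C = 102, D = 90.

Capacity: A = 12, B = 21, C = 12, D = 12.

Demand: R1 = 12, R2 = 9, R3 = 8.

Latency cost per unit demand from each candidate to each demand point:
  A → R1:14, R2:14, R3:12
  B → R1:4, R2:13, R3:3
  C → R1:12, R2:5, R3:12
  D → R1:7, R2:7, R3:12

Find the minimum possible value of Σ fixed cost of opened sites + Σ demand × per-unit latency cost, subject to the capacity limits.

Open {B, C}; cheapest assignment that respects the capacities:
  B (cap 21, load 20): R1, R3 — cost 12×4 + 8×3 = 72
  C (cap 12, load 9): R2 — cost 9×5 = 45
  Shipping 117, fixed 223 → total 340.
  Any other capacity-feasible assignment to {B, C} ships for at least 117.
Compare {B, D}: its best feasible assignment gives total 346.
Compare {A, B}: its best feasible assignment gives total 396.
Every other set of open sites that can feasibly serve all demand totals ≥ 346 even under its best assignment. Minimum: 340.

340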